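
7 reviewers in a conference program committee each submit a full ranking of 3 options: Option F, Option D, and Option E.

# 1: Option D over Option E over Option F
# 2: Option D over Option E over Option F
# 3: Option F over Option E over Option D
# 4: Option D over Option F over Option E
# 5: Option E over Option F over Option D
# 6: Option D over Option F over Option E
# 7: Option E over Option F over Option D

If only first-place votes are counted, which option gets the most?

Option D

First-place vote totals:
  Option F: 1
  Option D: 4
  Option E: 2
Option D has the most first-place votes.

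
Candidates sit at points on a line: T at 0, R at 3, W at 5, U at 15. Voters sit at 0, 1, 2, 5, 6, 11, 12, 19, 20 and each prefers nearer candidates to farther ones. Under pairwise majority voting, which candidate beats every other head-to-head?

W

With single-peaked preferences on a line, the Condorcet winner is the candidate closest to the median voter.
The median voter (position 6) is closest to W at 5.
Check: W vs R — voters closer to W: 6 of 9.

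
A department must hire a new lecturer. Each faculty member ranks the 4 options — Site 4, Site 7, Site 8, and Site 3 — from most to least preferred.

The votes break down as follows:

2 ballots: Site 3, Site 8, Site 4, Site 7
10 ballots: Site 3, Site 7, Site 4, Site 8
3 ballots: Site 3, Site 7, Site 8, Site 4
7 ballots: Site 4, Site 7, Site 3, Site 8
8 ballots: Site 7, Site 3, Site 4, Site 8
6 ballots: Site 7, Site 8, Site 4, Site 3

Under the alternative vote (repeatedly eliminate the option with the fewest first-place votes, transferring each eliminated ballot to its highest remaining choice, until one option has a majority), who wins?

Site 7

Round 1: Site 3 15, Site 7 14, Site 4 7, Site 8 0. Site 8 has the fewest and is eliminated.
Round 2: Site 3 15, Site 7 14, Site 4 7. Site 4 has the fewest and is eliminated.
Round 3: Site 7 21, Site 3 15. Site 7 has a majority.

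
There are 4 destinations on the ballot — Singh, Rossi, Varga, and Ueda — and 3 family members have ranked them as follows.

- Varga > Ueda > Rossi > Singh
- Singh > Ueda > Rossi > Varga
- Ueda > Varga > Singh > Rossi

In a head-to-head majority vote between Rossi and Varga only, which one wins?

Ballots ranking Rossi above Varga: 1.
Ballots ranking Varga above Rossi: 2.
Varga wins the head-to-head, 2–1.

Varga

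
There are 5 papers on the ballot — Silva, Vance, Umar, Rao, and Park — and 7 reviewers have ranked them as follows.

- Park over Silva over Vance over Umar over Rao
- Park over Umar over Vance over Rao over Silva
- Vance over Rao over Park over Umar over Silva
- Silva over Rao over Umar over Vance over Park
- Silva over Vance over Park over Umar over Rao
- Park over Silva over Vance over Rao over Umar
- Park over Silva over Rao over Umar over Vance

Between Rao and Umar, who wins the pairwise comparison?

Rao

Ballots ranking Rao above Umar: 4.
Ballots ranking Umar above Rao: 3.
Rao wins the head-to-head, 4–3.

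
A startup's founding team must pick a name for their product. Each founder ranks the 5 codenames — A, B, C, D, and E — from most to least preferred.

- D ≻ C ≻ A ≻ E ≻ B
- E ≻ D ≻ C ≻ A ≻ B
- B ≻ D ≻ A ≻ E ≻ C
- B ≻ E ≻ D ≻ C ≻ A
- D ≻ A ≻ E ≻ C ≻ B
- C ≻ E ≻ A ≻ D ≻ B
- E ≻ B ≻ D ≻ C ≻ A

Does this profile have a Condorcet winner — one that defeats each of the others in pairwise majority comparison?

Head-to-head results (7 voters total):
A vs B: A wins 4–3.
A vs C: C wins 5–2.
A vs D: D wins 6–1.
A vs E: E wins 4–3.
B vs C: C wins 4–3.
B vs D: D wins 4–3.
B vs E: E wins 5–2.
C vs D: D wins 6–1.
C vs E: E wins 5–2.
D vs E: E wins 4–3.
E beats each rival — A (4–3), B (5–2), C (5–2), D (4–3) — so E is the Condorcet winner.

Yes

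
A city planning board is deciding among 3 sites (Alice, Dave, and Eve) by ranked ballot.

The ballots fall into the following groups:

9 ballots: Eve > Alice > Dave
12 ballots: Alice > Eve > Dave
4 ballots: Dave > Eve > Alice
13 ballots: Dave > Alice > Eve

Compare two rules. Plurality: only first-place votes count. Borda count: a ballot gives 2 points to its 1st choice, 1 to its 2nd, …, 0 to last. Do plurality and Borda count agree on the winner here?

Plurality first-place counts: Alice 12, Dave 17, Eve 9 → Dave.
Borda totals: Alice 46, Dave 34, Eve 34 → Alice.
The two rules disagree: plurality picks Dave, Borda picks Alice.

No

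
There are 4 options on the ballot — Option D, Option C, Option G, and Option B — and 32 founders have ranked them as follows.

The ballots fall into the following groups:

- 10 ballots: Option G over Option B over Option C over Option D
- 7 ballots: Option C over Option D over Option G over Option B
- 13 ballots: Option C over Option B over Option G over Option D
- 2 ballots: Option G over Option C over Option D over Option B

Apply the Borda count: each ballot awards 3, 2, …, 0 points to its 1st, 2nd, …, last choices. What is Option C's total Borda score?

74

Borda scores:
  Option D: 10·0 + 7·2 + 13·0 + 2·1 = 16
  Option C: 10·1 + 7·3 + 13·3 + 2·2 = 74
  Option G: 10·3 + 7·1 + 13·1 + 2·3 = 56
  Option B: 10·2 + 7·0 + 13·2 + 2·0 = 46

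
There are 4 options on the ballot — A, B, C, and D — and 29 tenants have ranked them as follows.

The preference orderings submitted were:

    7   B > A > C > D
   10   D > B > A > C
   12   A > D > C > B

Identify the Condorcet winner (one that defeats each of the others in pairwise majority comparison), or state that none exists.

Head-to-head results (29 voters total):
A vs B: B wins 17–12.
A vs C: A wins 29–0.
A vs D: A wins 19–10.
B vs C: B wins 17–12.
B vs D: D wins 22–7.
C vs D: D wins 22–7.
No candidate beats all others: A beats D beats B beats A, a majority cycle.

No Condorcet winner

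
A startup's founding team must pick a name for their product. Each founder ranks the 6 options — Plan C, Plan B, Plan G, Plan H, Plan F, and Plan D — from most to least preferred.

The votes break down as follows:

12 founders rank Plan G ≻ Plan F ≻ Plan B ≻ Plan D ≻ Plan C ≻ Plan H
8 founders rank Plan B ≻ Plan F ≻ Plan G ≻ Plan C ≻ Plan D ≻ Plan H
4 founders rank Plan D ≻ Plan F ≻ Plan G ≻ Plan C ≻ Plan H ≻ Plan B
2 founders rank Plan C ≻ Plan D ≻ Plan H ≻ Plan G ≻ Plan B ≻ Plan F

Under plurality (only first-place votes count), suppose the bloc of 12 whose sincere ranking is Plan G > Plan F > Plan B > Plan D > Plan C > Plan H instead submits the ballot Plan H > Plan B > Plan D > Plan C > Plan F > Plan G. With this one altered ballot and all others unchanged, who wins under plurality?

Plan H

First-place totals with the altered ballot: Plan C 2, Plan B 8, Plan G 0, Plan H 12, Plan F 0, Plan D 4.
The switch changes the winner from Plan G to Plan H.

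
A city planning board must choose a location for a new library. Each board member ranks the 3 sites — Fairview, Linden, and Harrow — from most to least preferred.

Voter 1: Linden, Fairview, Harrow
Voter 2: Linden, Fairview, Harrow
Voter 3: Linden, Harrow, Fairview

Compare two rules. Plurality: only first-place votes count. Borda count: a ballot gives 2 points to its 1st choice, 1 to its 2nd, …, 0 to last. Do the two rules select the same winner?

Yes

Plurality first-place counts: Fairview 0, Linden 3, Harrow 0 → Linden.
Borda totals: Fairview 2, Linden 6, Harrow 1 → Linden.
The two rules agree on Linden.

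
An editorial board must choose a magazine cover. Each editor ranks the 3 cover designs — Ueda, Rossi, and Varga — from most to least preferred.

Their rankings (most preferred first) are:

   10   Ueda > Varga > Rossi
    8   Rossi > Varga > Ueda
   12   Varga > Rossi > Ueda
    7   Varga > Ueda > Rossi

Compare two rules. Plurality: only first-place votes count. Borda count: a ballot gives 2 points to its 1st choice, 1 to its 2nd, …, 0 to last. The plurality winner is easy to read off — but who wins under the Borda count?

Plurality first-place counts: Ueda 10, Rossi 8, Varga 19 → Varga.
Borda totals: Ueda 27, Rossi 28, Varga 56 → Varga.

Varga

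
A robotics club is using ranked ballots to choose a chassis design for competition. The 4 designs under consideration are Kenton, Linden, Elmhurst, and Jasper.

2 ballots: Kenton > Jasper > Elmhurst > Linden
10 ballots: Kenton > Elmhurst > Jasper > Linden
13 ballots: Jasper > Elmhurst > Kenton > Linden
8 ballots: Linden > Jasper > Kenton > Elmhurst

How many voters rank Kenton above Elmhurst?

Ballots ranking Kenton above Elmhurst: 2+10+8 = 20.
Ballots ranking Elmhurst above Kenton: 13.
So 20 of 33 voters prefer Kenton to Elmhurst.

20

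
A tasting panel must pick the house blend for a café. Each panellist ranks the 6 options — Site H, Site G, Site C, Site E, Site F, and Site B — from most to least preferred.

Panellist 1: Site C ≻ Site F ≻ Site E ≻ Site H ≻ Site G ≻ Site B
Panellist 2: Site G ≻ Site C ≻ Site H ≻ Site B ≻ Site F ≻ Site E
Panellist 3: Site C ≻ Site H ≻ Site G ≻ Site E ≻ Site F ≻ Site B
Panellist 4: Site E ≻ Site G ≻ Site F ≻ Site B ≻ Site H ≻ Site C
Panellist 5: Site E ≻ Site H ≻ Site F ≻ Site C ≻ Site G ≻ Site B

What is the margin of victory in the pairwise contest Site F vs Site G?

Ballots ranking Site F above Site G: 2.
Ballots ranking Site G above Site F: 3.
Site G wins 3–2, a margin of 1.

1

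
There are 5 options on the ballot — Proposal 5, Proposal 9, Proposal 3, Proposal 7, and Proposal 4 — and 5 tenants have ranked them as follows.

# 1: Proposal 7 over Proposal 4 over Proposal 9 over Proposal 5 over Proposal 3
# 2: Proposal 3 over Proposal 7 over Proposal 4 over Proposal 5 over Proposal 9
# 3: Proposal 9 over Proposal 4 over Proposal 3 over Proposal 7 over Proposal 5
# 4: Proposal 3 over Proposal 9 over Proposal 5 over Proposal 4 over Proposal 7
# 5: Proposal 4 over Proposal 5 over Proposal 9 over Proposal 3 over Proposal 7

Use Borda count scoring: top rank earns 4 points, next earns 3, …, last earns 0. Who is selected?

Borda scores:
  Proposal 5: 1 + 1 + 0 + 2 + 3 = 7
  Proposal 9: 2 + 0 + 4 + 3 + 2 = 11
  Proposal 3: 0 + 4 + 2 + 4 + 1 = 11
  Proposal 7: 4 + 3 + 1 + 0 + 0 = 8
  Proposal 4: 3 + 2 + 3 + 1 + 4 = 13
Proposal 4 has the highest total.

Proposal 4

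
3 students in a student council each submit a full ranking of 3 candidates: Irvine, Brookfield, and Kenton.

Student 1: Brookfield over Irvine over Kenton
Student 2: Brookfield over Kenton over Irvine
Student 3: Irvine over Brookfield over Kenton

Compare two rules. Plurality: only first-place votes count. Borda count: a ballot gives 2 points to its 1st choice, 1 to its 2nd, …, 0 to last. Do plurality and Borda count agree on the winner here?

Plurality first-place counts: Irvine 1, Brookfield 2, Kenton 0 → Brookfield.
Borda totals: Irvine 3, Brookfield 5, Kenton 1 → Brookfield.
The two rules agree on Brookfield.

Yes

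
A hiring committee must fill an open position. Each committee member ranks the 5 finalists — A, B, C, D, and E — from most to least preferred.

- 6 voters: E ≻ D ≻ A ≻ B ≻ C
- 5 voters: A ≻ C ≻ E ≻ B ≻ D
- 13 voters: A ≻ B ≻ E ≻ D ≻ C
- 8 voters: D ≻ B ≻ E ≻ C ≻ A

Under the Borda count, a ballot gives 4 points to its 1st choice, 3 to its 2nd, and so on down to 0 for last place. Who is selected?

Borda scores:
  A: 6·2 + 5·4 + 13·4 + 8·0 = 84
  B: 6·1 + 5·1 + 13·3 + 8·3 = 74
  C: 6·0 + 5·3 + 13·0 + 8·1 = 23
  D: 6·3 + 5·0 + 13·1 + 8·4 = 63
  E: 6·4 + 5·2 + 13·2 + 8·2 = 76
A has the highest total.

A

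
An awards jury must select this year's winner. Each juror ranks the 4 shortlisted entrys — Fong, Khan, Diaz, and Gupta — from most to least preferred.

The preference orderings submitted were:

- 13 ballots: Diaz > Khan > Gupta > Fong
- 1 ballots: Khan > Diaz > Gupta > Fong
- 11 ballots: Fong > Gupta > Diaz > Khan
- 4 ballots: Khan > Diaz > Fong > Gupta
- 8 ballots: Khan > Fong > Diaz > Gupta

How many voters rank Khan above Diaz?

Ballots ranking Khan above Diaz: 1+4+8 = 13.
Ballots ranking Diaz above Khan: 13+11 = 24.
So 13 of 37 voters prefer Khan to Diaz.

13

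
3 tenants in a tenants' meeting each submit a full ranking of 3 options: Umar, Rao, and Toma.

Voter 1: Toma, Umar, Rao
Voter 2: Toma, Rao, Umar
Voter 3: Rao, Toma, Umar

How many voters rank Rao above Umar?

Ballots ranking Rao above Umar: 2.
Ballots ranking Umar above Rao: 1.
So 2 of 3 voters prefer Rao to Umar.

2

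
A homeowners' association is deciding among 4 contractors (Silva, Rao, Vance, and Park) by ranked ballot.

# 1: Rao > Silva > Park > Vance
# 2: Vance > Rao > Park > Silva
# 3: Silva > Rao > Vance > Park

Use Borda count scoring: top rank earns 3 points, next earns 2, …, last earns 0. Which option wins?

Borda scores:
  Silva: 2 + 0 + 3 = 5
  Rao: 3 + 2 + 2 = 7
  Vance: 0 + 3 + 1 = 4
  Park: 1 + 1 + 0 = 2
Rao has the highest total.

Rao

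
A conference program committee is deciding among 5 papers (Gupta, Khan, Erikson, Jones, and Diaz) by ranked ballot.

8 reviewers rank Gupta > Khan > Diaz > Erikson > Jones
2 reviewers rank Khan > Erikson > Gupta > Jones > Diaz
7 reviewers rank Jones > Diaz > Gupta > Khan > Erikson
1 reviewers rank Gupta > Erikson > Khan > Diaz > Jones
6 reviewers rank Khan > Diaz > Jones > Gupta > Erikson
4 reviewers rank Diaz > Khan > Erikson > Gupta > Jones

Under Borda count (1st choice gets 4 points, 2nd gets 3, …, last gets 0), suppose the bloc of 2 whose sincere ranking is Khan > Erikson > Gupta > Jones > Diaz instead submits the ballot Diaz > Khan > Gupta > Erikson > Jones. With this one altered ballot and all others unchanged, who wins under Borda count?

Borda totals with the altered ballot: Gupta 64, Khan 75, Erikson 21, Jones 40, Diaz 80.
The switch changes the winner from Khan to Diaz.

Diaz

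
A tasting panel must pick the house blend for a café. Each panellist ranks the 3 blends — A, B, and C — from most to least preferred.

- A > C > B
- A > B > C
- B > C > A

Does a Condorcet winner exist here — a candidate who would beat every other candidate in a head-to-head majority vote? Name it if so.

A

Head-to-head results (3 voters total):
A vs B: A wins 2–1.
A vs C: A wins 2–1.
B vs C: B wins 2–1.
A beats each rival — B (2–1), C (2–1) — so A is the Condorcet winner.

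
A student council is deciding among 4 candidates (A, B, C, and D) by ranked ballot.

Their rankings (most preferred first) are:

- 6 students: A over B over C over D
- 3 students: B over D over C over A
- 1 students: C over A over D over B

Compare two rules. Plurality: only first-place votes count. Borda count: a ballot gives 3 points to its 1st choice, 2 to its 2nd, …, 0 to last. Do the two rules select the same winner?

Plurality first-place counts: A 6, B 3, C 1, D 0 → A.
Borda totals: A 20, B 21, C 12, D 7 → B.
The two rules disagree: plurality picks A, Borda picks B.

No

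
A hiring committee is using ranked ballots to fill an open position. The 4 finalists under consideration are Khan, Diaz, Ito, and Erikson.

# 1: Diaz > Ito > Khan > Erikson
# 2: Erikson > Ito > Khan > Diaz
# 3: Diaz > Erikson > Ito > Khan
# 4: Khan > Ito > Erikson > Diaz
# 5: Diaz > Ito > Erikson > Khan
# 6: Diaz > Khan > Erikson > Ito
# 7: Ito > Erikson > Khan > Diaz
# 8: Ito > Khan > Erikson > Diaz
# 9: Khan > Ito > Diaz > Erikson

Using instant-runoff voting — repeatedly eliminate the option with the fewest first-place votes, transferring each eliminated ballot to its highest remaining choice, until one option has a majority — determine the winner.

Round 1: Diaz 4, Khan 2, Ito 2, Erikson 1. Erikson has the fewest and is eliminated.
Round 2: Diaz 4, Ito 3, Khan 2. Khan has the fewest and is eliminated.
Round 3: Ito 5, Diaz 4. Ito has a majority.

Ito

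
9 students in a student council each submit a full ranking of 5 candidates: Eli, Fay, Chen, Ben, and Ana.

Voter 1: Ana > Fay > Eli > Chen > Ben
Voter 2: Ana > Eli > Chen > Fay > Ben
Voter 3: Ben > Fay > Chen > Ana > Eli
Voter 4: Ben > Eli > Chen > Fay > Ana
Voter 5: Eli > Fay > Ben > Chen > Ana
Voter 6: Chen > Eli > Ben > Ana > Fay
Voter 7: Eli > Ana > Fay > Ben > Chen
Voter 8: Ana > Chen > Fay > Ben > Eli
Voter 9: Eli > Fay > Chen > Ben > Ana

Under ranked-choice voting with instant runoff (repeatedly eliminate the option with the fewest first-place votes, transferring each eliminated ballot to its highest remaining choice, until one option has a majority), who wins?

Eli

Round 1: Eli 3, Ana 3, Ben 2, Chen 1, Fay 0. Fay has the fewest and is eliminated.
Round 2: Eli 3, Ana 3, Ben 2, Chen 1. Chen has the fewest and is eliminated.
Round 3: Eli 4, Ana 3, Ben 2. Ben has the fewest and is eliminated.
Round 4: Eli 5, Ana 4. Eli has a majority.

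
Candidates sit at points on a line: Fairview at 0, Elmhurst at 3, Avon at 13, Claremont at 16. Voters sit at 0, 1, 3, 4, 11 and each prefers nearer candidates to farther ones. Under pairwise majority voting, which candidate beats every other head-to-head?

With single-peaked preferences on a line, the Condorcet winner is the candidate closest to the median voter.
The median voter (position 3) is closest to Elmhurst at 3.
Check: Elmhurst vs Fairview — voters closer to Elmhurst: 3 of 5.

Elmhurst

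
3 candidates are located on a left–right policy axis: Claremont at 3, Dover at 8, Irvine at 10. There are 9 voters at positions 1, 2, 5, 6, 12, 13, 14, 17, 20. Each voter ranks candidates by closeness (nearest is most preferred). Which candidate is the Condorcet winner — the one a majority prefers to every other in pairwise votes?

Irvine

With single-peaked preferences on a line, the Condorcet winner is the candidate closest to the median voter.
The median voter (position 12) is closest to Irvine at 10.
Check: Irvine vs Dover — voters closer to Irvine: 5 of 9.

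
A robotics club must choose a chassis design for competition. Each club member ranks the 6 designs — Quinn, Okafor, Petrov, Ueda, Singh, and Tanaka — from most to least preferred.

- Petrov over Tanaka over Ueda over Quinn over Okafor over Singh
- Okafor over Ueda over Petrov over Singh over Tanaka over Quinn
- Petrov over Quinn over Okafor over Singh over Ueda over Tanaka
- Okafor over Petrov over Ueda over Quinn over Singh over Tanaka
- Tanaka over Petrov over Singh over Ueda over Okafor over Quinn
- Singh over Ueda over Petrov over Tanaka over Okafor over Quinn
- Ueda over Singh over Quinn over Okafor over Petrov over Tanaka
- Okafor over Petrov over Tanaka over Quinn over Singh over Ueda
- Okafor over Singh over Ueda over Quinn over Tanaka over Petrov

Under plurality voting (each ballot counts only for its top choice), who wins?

First-place vote totals:
  Quinn: 0
  Okafor: 4
  Petrov: 2
  Ueda: 1
  Singh: 1
  Tanaka: 1
Okafor has the most first-place votes.

Okafor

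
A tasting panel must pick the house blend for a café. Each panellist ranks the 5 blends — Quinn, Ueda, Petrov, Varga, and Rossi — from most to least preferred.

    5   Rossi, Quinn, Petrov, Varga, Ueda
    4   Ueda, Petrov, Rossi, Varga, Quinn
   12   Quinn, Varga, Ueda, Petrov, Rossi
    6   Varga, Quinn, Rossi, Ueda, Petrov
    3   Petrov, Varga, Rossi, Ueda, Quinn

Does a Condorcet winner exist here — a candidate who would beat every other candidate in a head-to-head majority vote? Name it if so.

Quinn

Head-to-head results (30 voters total):
Quinn vs Ueda: Quinn wins 23–7.
Quinn vs Petrov: Quinn wins 23–7.
Quinn vs Varga: Quinn wins 17–13.
Quinn vs Rossi: Quinn wins 18–12.
Ueda vs Petrov: Ueda wins 22–8.
Ueda vs Varga: Varga wins 26–4.
Ueda vs Rossi: Ueda wins 16–14.
Petrov vs Varga: Varga wins 18–12.
Petrov vs Rossi: Petrov wins 19–11.
Varga vs Rossi: Varga wins 21–9.
Quinn beats each rival — Ueda (23–7), Petrov (23–7), Varga (17–13), Rossi (18–12) — so Quinn is the Condorcet winner.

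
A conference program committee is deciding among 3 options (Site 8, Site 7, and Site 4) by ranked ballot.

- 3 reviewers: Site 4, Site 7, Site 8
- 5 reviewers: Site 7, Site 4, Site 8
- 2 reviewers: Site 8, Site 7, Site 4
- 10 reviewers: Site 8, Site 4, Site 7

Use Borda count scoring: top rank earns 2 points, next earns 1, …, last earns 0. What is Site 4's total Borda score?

Borda scores:
  Site 8: 3·0 + 5·0 + 2·2 + 10·2 = 24
  Site 7: 3·1 + 5·2 + 2·1 + 10·0 = 15
  Site 4: 3·2 + 5·1 + 2·0 + 10·1 = 21

21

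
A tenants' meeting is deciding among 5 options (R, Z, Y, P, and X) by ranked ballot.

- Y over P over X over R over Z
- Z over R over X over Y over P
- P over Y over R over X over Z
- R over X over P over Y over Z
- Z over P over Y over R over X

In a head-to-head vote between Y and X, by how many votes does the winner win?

1

Ballots ranking Y above X: 3.
Ballots ranking X above Y: 2.
Y wins 3–2, a margin of 1.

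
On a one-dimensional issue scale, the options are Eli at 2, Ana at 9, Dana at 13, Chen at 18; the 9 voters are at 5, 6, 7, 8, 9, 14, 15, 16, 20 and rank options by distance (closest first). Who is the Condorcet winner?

Ana

With single-peaked preferences on a line, the Condorcet winner is the candidate closest to the median voter.
The median voter (position 9) is closest to Ana at 9.
Check: Ana vs Chen — voters closer to Ana: 5 of 9.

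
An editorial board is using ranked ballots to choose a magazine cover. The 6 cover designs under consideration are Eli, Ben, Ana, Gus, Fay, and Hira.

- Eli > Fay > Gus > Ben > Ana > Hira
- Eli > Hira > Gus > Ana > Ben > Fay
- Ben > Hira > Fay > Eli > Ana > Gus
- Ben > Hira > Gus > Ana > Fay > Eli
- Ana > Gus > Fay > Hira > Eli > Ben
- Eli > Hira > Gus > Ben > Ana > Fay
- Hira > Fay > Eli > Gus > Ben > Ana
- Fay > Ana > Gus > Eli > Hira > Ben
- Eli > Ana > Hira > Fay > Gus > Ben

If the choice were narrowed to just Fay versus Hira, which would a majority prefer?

Hira

Ballots ranking Fay above Hira: 3.
Ballots ranking Hira above Fay: 6.
Hira wins the head-to-head, 6–3.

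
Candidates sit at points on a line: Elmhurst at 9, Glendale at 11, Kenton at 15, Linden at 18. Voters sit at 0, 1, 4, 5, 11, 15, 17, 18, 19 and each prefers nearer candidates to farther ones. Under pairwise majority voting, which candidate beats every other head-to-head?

Glendale

With single-peaked preferences on a line, the Condorcet winner is the candidate closest to the median voter.
The median voter (position 11) is closest to Glendale at 11.
Check: Glendale vs Kenton — voters closer to Glendale: 5 of 9.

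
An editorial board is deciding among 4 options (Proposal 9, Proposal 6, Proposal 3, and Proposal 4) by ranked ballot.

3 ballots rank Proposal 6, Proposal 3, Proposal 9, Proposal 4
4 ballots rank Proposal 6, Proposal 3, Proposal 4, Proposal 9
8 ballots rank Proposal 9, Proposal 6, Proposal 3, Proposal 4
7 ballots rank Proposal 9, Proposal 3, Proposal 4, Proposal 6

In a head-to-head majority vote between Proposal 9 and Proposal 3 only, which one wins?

Ballots ranking Proposal 9 above Proposal 3: 8+7 = 15.
Ballots ranking Proposal 3 above Proposal 9: 3+4 = 7.
Proposal 9 wins the head-to-head, 15–7.

Proposal 9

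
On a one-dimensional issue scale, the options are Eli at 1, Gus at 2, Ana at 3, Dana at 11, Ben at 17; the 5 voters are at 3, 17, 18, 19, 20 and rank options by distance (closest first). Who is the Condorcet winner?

Ben

With single-peaked preferences on a line, the Condorcet winner is the candidate closest to the median voter.
The median voter (position 18) is closest to Ben at 17.
Check: Ben vs Eli — voters closer to Ben: 4 of 5.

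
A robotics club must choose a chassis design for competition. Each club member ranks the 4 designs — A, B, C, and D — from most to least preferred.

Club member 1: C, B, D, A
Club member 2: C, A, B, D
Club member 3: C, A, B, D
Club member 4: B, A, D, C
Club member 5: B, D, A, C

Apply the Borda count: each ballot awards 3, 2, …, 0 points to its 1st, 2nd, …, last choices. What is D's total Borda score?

Borda scores:
  A: 0 + 2 + 2 + 2 + 1 = 7
  B: 2 + 1 + 1 + 3 + 3 = 10
  C: 3 + 3 + 3 + 0 + 0 = 9
  D: 1 + 0 + 0 + 1 + 2 = 4

4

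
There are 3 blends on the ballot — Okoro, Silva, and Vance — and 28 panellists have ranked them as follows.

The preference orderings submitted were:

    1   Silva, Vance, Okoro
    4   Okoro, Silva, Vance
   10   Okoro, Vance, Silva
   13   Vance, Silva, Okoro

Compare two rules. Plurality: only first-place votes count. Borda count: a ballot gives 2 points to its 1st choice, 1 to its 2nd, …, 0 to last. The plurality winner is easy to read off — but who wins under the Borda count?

Vance

Plurality first-place counts: Okoro 14, Silva 1, Vance 13 → Okoro.
Borda totals: Okoro 28, Silva 19, Vance 37 → Vance.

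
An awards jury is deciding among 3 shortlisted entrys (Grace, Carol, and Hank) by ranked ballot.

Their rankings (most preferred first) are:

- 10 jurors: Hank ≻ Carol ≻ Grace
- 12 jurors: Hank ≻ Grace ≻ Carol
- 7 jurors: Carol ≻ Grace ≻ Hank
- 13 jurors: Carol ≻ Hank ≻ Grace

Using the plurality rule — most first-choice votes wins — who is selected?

First-place vote totals:
  Grace: 0
  Carol: 20
  Hank: 22
Hank has the most first-place votes.

Hank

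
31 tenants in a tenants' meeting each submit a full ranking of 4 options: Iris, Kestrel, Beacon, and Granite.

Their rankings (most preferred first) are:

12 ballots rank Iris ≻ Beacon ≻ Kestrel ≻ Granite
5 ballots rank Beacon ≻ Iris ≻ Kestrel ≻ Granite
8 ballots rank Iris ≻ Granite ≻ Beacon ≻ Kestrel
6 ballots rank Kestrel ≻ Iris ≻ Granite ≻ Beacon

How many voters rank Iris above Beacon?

26

Ballots ranking Iris above Beacon: 12+8+6 = 26.
Ballots ranking Beacon above Iris: 5.
So 26 of 31 voters prefer Iris to Beacon.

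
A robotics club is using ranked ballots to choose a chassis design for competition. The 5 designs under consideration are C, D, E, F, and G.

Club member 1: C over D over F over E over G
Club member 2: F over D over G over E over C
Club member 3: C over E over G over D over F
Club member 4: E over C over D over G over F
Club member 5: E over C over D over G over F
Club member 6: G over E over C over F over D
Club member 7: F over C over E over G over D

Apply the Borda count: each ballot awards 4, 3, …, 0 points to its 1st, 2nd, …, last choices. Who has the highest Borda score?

C

Borda scores:
  C: 4 + 0 + 4 + 3 + 3 + 2 + 3 = 19
  D: 3 + 3 + 1 + 2 + 2 + 0 + 0 = 11
  E: 1 + 1 + 3 + 4 + 4 + 3 + 2 = 18
  F: 2 + 4 + 0 + 0 + 0 + 1 + 4 = 11
  G: 0 + 2 + 2 + 1 + 1 + 4 + 1 = 11
C has the highest total.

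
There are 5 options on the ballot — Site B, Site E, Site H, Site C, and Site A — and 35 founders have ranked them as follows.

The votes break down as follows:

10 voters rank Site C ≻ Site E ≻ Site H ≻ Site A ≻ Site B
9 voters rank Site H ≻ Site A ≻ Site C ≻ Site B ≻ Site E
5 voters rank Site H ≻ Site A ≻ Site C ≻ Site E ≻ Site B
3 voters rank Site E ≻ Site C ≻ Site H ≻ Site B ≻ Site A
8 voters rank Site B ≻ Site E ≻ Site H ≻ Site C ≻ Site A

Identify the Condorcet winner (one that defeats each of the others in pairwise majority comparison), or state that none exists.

No Condorcet winner

Head-to-head results (35 voters total):
Site B vs Site E: Site E wins 18–17.
Site B vs Site H: Site H wins 27–8.
Site B vs Site C: Site C wins 27–8.
Site B vs Site A: Site A wins 24–11.
Site E vs Site H: Site E wins 21–14.
Site E vs Site C: Site C wins 24–11.
Site E vs Site A: Site E wins 21–14.
Site H vs Site C: Site H wins 22–13.
Site H vs Site A: Site H wins 35–0.
Site C vs Site A: Site C wins 21–14.
No candidate beats all others: Site E beats Site H beats Site C beats Site E, a majority cycle.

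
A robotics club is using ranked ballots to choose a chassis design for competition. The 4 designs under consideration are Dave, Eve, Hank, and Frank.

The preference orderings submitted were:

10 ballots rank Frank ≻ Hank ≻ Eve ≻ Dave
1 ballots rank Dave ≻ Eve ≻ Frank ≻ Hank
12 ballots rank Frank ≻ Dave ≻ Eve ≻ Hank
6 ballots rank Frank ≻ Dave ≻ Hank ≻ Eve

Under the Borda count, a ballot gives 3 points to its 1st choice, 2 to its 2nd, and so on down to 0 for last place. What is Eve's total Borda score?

24

Borda scores:
  Dave: 10·0 + 3 + 12·2 + 6·2 = 39
  Eve: 10·1 + 2 + 12·1 + 6·0 = 24
  Hank: 10·2 + 0 + 12·0 + 6·1 = 26
  Frank: 10·3 + 1 + 12·3 + 6·3 = 85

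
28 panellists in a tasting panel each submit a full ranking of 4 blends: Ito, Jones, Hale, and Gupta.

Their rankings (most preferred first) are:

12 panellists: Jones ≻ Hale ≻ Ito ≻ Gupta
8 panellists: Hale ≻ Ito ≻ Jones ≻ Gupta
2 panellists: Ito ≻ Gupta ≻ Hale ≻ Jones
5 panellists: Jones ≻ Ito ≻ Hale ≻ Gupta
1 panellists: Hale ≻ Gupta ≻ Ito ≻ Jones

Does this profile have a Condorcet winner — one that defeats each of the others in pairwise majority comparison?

Yes

Head-to-head results (28 voters total):
Ito vs Jones: Jones wins 17–11.
Ito vs Hale: Hale wins 21–7.
Ito vs Gupta: Ito wins 27–1.
Jones vs Hale: Jones wins 17–11.
Jones vs Gupta: Jones wins 25–3.
Hale vs Gupta: Hale wins 26–2.
Jones beats each rival — Ito (17–11), Hale (17–11), Gupta (25–3) — so Jones is the Condorcet winner.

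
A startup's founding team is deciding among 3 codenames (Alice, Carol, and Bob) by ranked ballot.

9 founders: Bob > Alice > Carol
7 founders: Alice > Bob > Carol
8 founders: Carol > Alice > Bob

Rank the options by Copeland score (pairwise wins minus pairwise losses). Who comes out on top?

Pairwise results:
  Alice vs Carol: Alice wins 16–8.
  Alice vs Bob: Alice wins 15–9.
  Carol vs Bob: Bob wins 16–8.
Copeland scores (wins − losses):
  Alice: 2 − 0 = 2
  Carol: 0 − 2 = -2
  Bob: 1 − 1 = 0
Alice has the best Copeland score.

Alice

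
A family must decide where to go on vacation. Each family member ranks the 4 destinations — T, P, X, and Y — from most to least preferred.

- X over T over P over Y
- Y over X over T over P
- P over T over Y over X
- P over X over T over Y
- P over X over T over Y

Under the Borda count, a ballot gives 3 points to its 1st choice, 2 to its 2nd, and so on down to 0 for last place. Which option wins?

Borda scores:
  T: 2 + 1 + 2 + 1 + 1 = 7
  P: 1 + 0 + 3 + 3 + 3 = 10
  X: 3 + 2 + 0 + 2 + 2 = 9
  Y: 0 + 3 + 1 + 0 + 0 = 4
P has the highest total.

P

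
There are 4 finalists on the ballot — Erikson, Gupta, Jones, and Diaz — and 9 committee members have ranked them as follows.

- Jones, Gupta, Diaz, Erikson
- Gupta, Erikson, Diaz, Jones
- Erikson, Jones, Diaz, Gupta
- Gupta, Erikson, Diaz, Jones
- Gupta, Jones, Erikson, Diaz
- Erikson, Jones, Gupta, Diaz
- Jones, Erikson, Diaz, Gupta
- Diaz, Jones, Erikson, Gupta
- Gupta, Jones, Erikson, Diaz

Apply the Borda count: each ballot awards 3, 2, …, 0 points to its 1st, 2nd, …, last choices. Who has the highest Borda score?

Jones

Borda scores:
  Erikson: 0 + 2 + 3 + 2 + 1 + 3 + 2 + 1 + 1 = 15
  Gupta: 2 + 3 + 0 + 3 + 3 + 1 + 0 + 0 + 3 = 15
  Jones: 3 + 0 + 2 + 0 + 2 + 2 + 3 + 2 + 2 = 16
  Diaz: 1 + 1 + 1 + 1 + 0 + 0 + 1 + 3 + 0 = 8
Jones has the highest total.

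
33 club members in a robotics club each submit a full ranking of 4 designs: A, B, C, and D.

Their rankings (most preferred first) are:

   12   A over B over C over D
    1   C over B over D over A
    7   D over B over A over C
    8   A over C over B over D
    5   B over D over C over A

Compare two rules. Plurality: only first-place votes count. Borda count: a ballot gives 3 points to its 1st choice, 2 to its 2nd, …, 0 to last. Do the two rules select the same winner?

Plurality first-place counts: A 20, B 5, C 1, D 7 → A.
Borda totals: A 67, B 63, C 36, D 32 → A.
The two rules agree on A.

Yes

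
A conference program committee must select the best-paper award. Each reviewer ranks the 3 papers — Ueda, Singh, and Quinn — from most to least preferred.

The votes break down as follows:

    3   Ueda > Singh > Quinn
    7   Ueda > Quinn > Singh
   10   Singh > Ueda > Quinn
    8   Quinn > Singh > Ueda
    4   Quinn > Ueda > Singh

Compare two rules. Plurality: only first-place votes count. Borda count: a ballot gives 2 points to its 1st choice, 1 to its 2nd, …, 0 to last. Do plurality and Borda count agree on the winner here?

Plurality first-place counts: Ueda 10, Singh 10, Quinn 12 → Quinn.
Borda totals: Ueda 34, Singh 31, Quinn 31 → Ueda.
The two rules disagree: plurality picks Quinn, Borda picks Ueda.

No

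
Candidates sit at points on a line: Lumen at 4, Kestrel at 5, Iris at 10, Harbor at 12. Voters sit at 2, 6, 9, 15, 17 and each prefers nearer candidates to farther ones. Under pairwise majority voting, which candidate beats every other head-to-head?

With single-peaked preferences on a line, the Condorcet winner is the candidate closest to the median voter.
The median voter (position 9) is closest to Iris at 10.
Check: Iris vs Harbor — voters closer to Iris: 3 of 5.

Iris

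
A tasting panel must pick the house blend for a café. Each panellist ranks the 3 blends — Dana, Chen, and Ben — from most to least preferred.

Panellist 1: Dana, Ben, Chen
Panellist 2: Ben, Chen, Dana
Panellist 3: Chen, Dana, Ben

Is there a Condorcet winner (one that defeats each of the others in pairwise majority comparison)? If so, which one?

None — there is no Condorcet winner

Head-to-head results (3 voters total):
Dana vs Chen: Chen wins 2–1.
Dana vs Ben: Dana wins 2–1.
Chen vs Ben: Ben wins 2–1.
No candidate beats all others: Dana beats Ben beats Chen beats Dana, a majority cycle.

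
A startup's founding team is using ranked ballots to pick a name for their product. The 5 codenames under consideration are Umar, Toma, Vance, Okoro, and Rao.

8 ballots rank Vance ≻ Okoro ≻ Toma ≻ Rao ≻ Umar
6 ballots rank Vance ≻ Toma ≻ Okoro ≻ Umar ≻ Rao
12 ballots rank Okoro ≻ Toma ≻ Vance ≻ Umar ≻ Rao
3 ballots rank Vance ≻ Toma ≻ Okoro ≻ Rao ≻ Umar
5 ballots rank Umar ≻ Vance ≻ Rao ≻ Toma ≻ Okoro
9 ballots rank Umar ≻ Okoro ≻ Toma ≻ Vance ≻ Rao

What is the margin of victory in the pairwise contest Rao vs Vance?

43

Ballots ranking Rao above Vance: 0.
Ballots ranking Vance above Rao: 8+6+12+3+5+9 = 43.
Vance wins 43–0, a margin of 43.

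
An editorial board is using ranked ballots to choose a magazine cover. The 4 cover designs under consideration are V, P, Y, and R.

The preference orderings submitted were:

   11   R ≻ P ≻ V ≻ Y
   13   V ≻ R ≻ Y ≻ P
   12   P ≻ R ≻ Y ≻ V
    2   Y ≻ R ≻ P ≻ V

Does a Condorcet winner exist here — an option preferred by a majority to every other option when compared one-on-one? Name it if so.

Head-to-head results (38 voters total):
V vs P: P wins 25–13.
V vs Y: V wins 24–14.
V vs R: R wins 25–13.
P vs Y: P wins 23–15.
P vs R: R wins 26–12.
Y vs R: R wins 36–2.
R beats each rival — V (25–13), P (26–12), Y (36–2) — so R is the Condorcet winner.

R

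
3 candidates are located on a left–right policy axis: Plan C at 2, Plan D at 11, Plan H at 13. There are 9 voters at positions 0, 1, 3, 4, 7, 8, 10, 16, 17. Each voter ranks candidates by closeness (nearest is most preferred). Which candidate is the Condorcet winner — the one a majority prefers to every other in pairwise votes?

Plan D

With single-peaked preferences on a line, the Condorcet winner is the candidate closest to the median voter.
The median voter (position 7) is closest to Plan D at 11.
Check: Plan D vs Plan C — voters closer to Plan D: 5 of 9.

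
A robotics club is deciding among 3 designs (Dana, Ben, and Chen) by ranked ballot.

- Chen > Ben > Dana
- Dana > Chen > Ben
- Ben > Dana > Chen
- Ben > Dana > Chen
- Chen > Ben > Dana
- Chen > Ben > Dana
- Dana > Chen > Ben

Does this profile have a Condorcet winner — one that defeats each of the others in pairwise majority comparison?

Head-to-head results (7 voters total):
Dana vs Ben: Ben wins 5–2.
Dana vs Chen: Dana wins 4–3.
Ben vs Chen: Chen wins 5–2.
No candidate beats all others: Dana beats Chen beats Ben beats Dana, a majority cycle.

No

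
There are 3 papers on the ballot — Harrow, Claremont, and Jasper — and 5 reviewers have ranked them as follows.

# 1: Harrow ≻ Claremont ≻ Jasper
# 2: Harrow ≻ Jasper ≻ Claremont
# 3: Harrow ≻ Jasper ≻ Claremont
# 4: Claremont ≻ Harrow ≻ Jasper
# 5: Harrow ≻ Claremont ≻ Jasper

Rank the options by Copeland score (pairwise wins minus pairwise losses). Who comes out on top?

Pairwise results:
  Harrow vs Claremont: Harrow wins 4–1.
  Harrow vs Jasper: Harrow wins 5–0.
  Claremont vs Jasper: Claremont wins 3–2.
Copeland scores (wins − losses):
  Harrow: 2 − 0 = 2
  Claremont: 1 − 1 = 0
  Jasper: 0 − 2 = -2
Harrow has the best Copeland score.

Harrow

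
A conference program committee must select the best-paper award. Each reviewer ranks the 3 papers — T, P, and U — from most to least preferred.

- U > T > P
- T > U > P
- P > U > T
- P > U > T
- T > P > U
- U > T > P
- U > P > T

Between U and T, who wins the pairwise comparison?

U

Ballots ranking U above T: 5.
Ballots ranking T above U: 2.
U wins the head-to-head, 5–2.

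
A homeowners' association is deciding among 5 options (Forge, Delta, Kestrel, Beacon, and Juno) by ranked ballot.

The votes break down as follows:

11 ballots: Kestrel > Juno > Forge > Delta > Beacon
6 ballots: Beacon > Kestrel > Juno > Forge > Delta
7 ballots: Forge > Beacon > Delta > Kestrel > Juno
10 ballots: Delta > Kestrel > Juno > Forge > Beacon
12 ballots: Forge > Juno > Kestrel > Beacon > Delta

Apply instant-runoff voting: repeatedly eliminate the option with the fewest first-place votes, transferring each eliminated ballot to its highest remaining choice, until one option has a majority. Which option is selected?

Kestrel

Round 1: Forge 19, Kestrel 11, Delta 10, Beacon 6, Juno 0. Juno has the fewest and is eliminated.
Round 2: Forge 19, Kestrel 11, Delta 10, Beacon 6. Beacon has the fewest and is eliminated.
Round 3: Forge 19, Kestrel 17, Delta 10. Delta has the fewest and is eliminated.
Round 4: Kestrel 27, Forge 19. Kestrel has a majority.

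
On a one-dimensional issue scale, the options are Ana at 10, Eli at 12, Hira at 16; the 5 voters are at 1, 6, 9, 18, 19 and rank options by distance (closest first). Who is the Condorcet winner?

Ana

With single-peaked preferences on a line, the Condorcet winner is the candidate closest to the median voter.
The median voter (position 9) is closest to Ana at 10.
Check: Ana vs Hira — voters closer to Ana: 3 of 5.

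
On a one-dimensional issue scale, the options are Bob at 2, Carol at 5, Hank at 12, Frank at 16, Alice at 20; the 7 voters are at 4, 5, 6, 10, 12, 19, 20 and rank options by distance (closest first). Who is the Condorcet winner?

With single-peaked preferences on a line, the Condorcet winner is the candidate closest to the median voter.
The median voter (position 10) is closest to Hank at 12.
Check: Hank vs Bob — voters closer to Hank: 4 of 7.

Hank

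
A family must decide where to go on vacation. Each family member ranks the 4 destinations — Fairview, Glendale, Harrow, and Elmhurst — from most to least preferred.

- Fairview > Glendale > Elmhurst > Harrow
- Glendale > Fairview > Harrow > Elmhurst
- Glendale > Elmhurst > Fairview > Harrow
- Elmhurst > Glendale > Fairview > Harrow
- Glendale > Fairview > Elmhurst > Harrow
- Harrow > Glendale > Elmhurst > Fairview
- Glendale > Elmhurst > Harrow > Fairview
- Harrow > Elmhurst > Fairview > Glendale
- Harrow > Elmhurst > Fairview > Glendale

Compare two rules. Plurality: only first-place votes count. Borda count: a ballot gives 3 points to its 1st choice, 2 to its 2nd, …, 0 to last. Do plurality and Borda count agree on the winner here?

Plurality first-place counts: Fairview 1, Glendale 4, Harrow 3, Elmhurst 1 → Glendale.
Borda totals: Fairview 11, Glendale 18, Harrow 11, Elmhurst 14 → Glendale.
The two rules agree on Glendale.

Yes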